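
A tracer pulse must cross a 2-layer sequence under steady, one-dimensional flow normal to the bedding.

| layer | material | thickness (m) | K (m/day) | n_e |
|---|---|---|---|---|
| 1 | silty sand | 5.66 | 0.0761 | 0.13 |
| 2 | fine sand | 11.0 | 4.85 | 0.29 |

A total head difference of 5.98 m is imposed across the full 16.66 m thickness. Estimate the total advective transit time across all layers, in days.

With flow normal to the layers, continuity requires the same specific discharge q through every layer.
Σ(b_i/K_i) = 5.66/0.0761 + 11.0/4.85 = 76.64 d.
q = Δh / Σ(b_i/K_i) = 5.98 / 76.64 = 0.07802 m/day.
In each layer the seepage velocity is v_i = q/n_i, so the layer transit time is t_i = b_i·n_i / q:
  layer 1 (silty sand): t_1 = 5.66 × 0.13 / 0.07802 = 9.431 d
  layer 2 (fine sand): t_2 = 11.0 × 0.29 / 0.07802 = 40.89 d
Total t = Σ t_i = 50.32 days.

50.3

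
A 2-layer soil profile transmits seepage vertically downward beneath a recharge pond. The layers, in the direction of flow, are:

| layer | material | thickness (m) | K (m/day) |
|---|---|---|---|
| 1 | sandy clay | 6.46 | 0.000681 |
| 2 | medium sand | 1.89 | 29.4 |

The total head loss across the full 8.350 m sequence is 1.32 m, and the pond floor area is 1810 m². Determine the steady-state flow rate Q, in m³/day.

Flow is perpendicular to layering, so the layers act in series and the equivalent K is the thickness-weighted harmonic mean.
Total thickness L = 6.46 + 1.89 = 8.350 m.
Σ(b_i/K_i) = 6.46/0.000681 + 1.89/29.4 = 9486 d.
K_eq = L / Σ(b_i/K_i) = 8.350 / 9486 = 0.0008802 m/day.
Q = K_eq · A · (Δh/L) = 0.0008802 × 1810 × (1.32/8.350) = 0.2519 m³/day.

0.252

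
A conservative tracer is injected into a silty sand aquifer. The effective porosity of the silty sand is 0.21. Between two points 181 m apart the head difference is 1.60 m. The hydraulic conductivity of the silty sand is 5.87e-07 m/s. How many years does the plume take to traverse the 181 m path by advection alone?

Convert K: 5.87e-07 m/s × 86400 = 0.05072 m/day.
Hydraulic gradient i = Δh / L = 1.60 / 181 = 0.008840.
Darcy flux q = K · i = 0.05072 × 0.008840 = 0.0004483 m/day.
Seepage velocity v = q / n_e = 0.0004483 / 0.21 = 0.002135 m/day.
Travel time t = L / v = 181 / 0.002135 = 84782 days = 232.1 years.

232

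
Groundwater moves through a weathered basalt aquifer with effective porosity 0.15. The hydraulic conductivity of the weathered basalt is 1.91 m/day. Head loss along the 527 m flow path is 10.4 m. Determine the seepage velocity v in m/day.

Hydraulic gradient i = Δh / L = 10.4 / 527 = 0.01973.
Darcy flux q = K · i = 1.910 × 0.01973 = 0.03769 m/day.
Seepage velocity v = q / n_e = 0.03769 / 0.15 = 0.2513 m/day.

0.251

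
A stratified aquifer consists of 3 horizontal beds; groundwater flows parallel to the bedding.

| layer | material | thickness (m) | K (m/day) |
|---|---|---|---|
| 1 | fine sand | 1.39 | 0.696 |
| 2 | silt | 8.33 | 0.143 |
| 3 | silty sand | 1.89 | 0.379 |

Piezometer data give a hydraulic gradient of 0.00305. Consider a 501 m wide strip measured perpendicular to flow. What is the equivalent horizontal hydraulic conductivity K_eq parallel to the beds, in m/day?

0.248

Flow is parallel to layering, so each bed carries its own Darcy discharge and the transmissivities add.
Σ(K_i·b_i) = 0.696×1.39 + 0.143×8.33 + 0.379×1.89 = 2.875 m²/day.
Total thickness b = 11.61 m, so K_eq = Σ(K_i·b_i)/b = 0.2476 m/day.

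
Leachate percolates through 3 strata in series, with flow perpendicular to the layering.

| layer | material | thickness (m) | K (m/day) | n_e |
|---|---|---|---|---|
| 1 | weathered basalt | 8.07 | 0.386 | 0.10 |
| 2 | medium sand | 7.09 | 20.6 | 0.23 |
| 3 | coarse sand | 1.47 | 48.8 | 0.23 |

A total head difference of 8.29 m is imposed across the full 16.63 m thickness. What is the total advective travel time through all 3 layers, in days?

7.13

With flow normal to the layers, continuity requires the same specific discharge q through every layer.
Σ(b_i/K_i) = 8.07/0.386 + 7.09/20.6 + 1.47/48.8 = 21.28 d.
q = Δh / Σ(b_i/K_i) = 8.29 / 21.28 = 0.3895 m/day.
In each layer the seepage velocity is v_i = q/n_i, so the layer transit time is t_i = b_i·n_i / q:
  layer 1 (weathered basalt): t_1 = 8.07 × 0.10 / 0.3895 = 2.072 d
  layer 2 (medium sand): t_2 = 7.09 × 0.23 / 0.3895 = 4.186 d
  layer 3 (coarse sand): t_3 = 1.47 × 0.23 / 0.3895 = 0.8679 d
Total t = Σ t_i = 7.126 days.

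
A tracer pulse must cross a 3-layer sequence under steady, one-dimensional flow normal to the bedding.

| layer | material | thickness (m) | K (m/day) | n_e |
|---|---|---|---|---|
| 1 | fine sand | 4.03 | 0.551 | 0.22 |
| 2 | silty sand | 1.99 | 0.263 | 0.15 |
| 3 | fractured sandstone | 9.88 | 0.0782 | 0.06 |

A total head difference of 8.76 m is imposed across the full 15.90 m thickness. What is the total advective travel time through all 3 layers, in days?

28.7

With flow normal to the layers, continuity requires the same specific discharge q through every layer.
Σ(b_i/K_i) = 4.03/0.551 + 1.99/0.263 + 9.88/0.0782 = 141.2 d.
q = Δh / Σ(b_i/K_i) = 8.76 / 141.2 = 0.06203 m/day.
In each layer the seepage velocity is v_i = q/n_i, so the layer transit time is t_i = b_i·n_i / q:
  layer 1 (fine sand): t_1 = 4.03 × 0.22 / 0.06203 = 14.29 d
  layer 2 (silty sand): t_2 = 1.99 × 0.15 / 0.06203 = 4.812 d
  layer 3 (fractured sandstone): t_3 = 9.88 × 0.06 / 0.06203 = 9.557 d
Total t = Σ t_i = 28.66 days.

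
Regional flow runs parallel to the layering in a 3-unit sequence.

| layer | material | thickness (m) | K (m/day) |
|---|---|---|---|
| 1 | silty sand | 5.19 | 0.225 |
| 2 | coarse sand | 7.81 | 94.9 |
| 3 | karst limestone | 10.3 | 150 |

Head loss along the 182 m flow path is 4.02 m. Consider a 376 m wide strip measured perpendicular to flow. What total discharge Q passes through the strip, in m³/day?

19000

Flow is parallel to layering, so each bed carries its own Darcy discharge and the transmissivities add.
Σ(K_i·b_i) = 0.225×5.19 + 94.9×7.81 + 150×10.3 = 2287 m²/day.
Hydraulic gradient i = Δh / L = 4.02 / 182 = 0.02209.
Q = Σ(K_i·b_i) · W · i = 2287 × 376 × 0.02209 = 18996 m³/day.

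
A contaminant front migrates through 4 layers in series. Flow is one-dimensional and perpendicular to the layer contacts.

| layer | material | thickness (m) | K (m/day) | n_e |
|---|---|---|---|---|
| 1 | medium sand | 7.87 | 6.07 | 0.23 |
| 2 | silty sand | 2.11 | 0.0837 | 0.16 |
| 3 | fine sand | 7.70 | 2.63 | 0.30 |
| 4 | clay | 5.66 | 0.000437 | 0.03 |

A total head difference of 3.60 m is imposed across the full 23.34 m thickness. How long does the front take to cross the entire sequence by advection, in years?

45.7

With flow normal to the layers, continuity requires the same specific discharge q through every layer.
Σ(b_i/K_i) = 7.87/6.07 + 2.11/0.0837 + 7.70/2.63 + 5.66/0.000437 = 12981 d.
q = Δh / Σ(b_i/K_i) = 3.60 / 12981 = 0.0002773 m/day.
In each layer the seepage velocity is v_i = q/n_i, so the layer transit time is t_i = b_i·n_i / q:
  layer 1 (medium sand): t_1 = 7.87 × 0.23 / 0.0002773 = 6527 d
  layer 2 (silty sand): t_2 = 2.11 × 0.16 / 0.0002773 = 1217 d
  layer 3 (fine sand): t_3 = 7.70 × 0.30 / 0.0002773 = 8330 d
  layer 4 (clay): t_4 = 5.66 × 0.03 / 0.0002773 = 612.3 d
Total t = Σ t_i = 16686 days = 45.69 years.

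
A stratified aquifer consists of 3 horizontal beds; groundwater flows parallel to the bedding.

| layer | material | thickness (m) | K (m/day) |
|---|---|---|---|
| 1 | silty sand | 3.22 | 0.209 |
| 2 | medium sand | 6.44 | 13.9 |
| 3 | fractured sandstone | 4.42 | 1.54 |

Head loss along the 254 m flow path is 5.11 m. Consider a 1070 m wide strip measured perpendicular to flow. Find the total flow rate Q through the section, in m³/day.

Flow is parallel to layering, so each bed carries its own Darcy discharge and the transmissivities add.
Σ(K_i·b_i) = 0.209×3.22 + 13.9×6.44 + 1.54×4.42 = 97.00 m²/day.
Hydraulic gradient i = Δh / L = 5.11 / 254 = 0.02012.
Q = Σ(K_i·b_i) · W · i = 97.00 × 1070 × 0.02012 = 2088 m³/day.

2090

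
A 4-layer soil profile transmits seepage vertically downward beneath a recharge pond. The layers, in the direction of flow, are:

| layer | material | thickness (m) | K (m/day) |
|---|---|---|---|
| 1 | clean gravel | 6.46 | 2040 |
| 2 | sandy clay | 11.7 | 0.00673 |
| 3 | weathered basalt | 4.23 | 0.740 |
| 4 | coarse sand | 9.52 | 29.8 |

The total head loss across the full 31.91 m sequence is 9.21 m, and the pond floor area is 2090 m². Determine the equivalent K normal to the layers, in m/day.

Flow is perpendicular to layering, so the layers act in series and the equivalent K is the thickness-weighted harmonic mean.
Total thickness L = 6.46 + 11.7 + 4.23 + 9.52 = 31.91 m.
Σ(b_i/K_i) = 6.46/2040 + 11.7/0.00673 + 4.23/0.740 + 9.52/29.8 = 1745 d.
K_eq = L / Σ(b_i/K_i) = 31.91 / 1745 = 0.01829 m/day.

0.0183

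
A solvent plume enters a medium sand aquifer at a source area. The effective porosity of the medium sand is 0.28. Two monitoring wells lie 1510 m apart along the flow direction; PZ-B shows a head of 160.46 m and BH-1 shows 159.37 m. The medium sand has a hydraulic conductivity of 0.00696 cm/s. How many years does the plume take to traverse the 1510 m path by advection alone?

Convert K: 0.00696 cm/s × 864 = 6.013 m/day.
Hydraulic gradient i = (160.46 − 159.37) / 1510 = 1.09 / 1510 = 0.0007219.
Darcy flux q = K · i = 6.013 × 0.0007219 = 0.004341 m/day.
Seepage velocity v = q / n_e = 0.004341 / 0.28 = 0.01550 m/day.
Travel time t = L / v = 1510 / 0.01550 = 97401 days = 266.7 years.

267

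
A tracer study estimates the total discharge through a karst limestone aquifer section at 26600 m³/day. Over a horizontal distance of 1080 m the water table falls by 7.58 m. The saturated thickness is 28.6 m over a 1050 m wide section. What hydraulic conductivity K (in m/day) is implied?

126

Cross-sectional area A = 1050 × 28.6 = 30030 m².
Hydraulic gradient i = Δh / L = 7.58 / 1080 = 0.007019.
From Q = K·A·i, K = Q / (A·i) = 26600 / (30030 × 0.007019) = 126.2 m/day.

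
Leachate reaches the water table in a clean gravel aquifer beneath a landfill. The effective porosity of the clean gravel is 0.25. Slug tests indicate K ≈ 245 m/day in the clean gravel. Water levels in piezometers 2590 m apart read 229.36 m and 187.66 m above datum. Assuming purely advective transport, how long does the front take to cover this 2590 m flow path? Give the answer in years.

0.449

Hydraulic gradient i = (229.36 − 187.66) / 2590 = 41.7 / 2590 = 0.01610.
Darcy flux q = K · i = 245.0 × 0.01610 = 3.945 m/day.
Seepage velocity v = q / n_e = 3.945 / 0.25 = 15.78 m/day.
Travel time t = L / v = 2590 / 15.78 = 164.1 days = 0.4494 years.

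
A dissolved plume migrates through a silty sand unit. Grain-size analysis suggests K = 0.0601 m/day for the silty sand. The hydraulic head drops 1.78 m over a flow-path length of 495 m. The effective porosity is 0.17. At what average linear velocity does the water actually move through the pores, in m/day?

0.00127

Hydraulic gradient i = Δh / L = 1.78 / 495 = 0.003596.
Darcy flux q = K · i = 0.06010 × 0.003596 = 0.0002161 m/day.
Seepage velocity v = q / n_e = 0.0002161 / 0.17 = 0.001271 m/day.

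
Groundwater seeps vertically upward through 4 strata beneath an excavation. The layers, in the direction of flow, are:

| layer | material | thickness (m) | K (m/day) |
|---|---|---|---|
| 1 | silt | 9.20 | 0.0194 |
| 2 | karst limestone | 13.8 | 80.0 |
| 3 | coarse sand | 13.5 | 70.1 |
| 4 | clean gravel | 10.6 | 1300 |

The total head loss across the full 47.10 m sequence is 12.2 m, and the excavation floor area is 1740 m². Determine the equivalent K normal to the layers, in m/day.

Flow is perpendicular to layering, so the layers act in series and the equivalent K is the thickness-weighted harmonic mean.
Total thickness L = 9.20 + 13.8 + 13.5 + 10.6 = 47.10 m.
Σ(b_i/K_i) = 9.20/0.0194 + 13.8/80.0 + 13.5/70.1 + 10.6/1300 = 474.6 d.
K_eq = L / Σ(b_i/K_i) = 47.10 / 474.6 = 0.09924 m/day.

0.0992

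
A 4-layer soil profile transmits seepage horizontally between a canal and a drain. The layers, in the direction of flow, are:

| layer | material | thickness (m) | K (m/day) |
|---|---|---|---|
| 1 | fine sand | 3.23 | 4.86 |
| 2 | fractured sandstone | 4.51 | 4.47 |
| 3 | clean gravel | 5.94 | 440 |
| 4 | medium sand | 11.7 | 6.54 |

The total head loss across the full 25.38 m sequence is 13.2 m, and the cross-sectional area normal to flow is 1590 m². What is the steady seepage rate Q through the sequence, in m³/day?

Flow is perpendicular to layering, so the layers act in series and the equivalent K is the thickness-weighted harmonic mean.
Total thickness L = 3.23 + 4.51 + 5.94 + 11.7 = 25.38 m.
Σ(b_i/K_i) = 3.23/4.86 + 4.51/4.47 + 5.94/440 + 11.7/6.54 = 3.476 d.
K_eq = L / Σ(b_i/K_i) = 25.38 / 3.476 = 7.301 m/day.
Q = K_eq · A · (Δh/L) = 7.301 × 1590 × (13.2/25.38) = 6038 m³/day.

6040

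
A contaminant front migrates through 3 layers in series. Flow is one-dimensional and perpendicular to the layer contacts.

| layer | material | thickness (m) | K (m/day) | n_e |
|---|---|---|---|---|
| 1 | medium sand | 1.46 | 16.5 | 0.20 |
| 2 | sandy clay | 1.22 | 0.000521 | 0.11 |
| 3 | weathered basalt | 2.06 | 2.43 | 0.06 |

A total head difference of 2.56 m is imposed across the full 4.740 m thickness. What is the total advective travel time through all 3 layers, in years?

With flow normal to the layers, continuity requires the same specific discharge q through every layer.
Σ(b_i/K_i) = 1.46/16.5 + 1.22/0.000521 + 2.06/2.43 = 2343 d.
q = Δh / Σ(b_i/K_i) = 2.56 / 2343 = 0.001093 m/day.
In each layer the seepage velocity is v_i = q/n_i, so the layer transit time is t_i = b_i·n_i / q:
  layer 1 (medium sand): t_1 = 1.46 × 0.20 / 0.001093 = 267.2 d
  layer 2 (sandy clay): t_2 = 1.22 × 0.11 / 0.001093 = 122.8 d
  layer 3 (weathered basalt): t_3 = 2.06 × 0.06 / 0.001093 = 113.1 d
Total t = Σ t_i = 503.1 days = 1.377 years.

1.38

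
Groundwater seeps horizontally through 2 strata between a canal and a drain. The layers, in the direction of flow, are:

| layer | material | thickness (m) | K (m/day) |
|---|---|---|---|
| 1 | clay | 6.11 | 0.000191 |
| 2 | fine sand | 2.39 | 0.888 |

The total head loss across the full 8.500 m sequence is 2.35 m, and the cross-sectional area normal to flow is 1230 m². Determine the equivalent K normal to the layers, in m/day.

Flow is perpendicular to layering, so the layers act in series and the equivalent K is the thickness-weighted harmonic mean.
Total thickness L = 6.11 + 2.39 = 8.500 m.
Σ(b_i/K_i) = 6.11/0.000191 + 2.39/0.888 = 31992 d.
K_eq = L / Σ(b_i/K_i) = 8.500 / 31992 = 0.0002657 m/day.

0.000266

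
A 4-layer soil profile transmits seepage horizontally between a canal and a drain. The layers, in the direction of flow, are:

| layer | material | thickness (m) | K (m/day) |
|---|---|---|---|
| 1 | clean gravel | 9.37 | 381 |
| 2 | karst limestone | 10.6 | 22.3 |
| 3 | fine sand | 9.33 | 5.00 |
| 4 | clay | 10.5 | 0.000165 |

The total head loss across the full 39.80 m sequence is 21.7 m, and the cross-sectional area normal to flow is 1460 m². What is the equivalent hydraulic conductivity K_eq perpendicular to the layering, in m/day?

Flow is perpendicular to layering, so the layers act in series and the equivalent K is the thickness-weighted harmonic mean.
Total thickness L = 9.37 + 10.6 + 9.33 + 10.5 = 39.80 m.
Σ(b_i/K_i) = 9.37/381 + 10.6/22.3 + 9.33/5.00 + 10.5/0.000165 = 63639 d.
K_eq = L / Σ(b_i/K_i) = 39.80 / 63639 = 0.0006254 m/day.

0.000625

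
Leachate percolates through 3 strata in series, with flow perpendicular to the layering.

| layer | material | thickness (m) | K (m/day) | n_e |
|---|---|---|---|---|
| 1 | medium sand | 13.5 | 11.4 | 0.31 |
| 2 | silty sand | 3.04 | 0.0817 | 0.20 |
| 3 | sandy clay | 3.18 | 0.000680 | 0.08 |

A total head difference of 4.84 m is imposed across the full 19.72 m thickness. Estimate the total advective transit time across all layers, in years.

With flow normal to the layers, continuity requires the same specific discharge q through every layer.
Σ(b_i/K_i) = 13.5/11.4 + 3.04/0.0817 + 3.18/0.000680 = 4715 d.
q = Δh / Σ(b_i/K_i) = 4.84 / 4715 = 0.001027 m/day.
In each layer the seepage velocity is v_i = q/n_i, so the layer transit time is t_i = b_i·n_i / q:
  layer 1 (medium sand): t_1 = 13.5 × 0.31 / 0.001027 = 4077 d
  layer 2 (silty sand): t_2 = 3.04 × 0.20 / 0.001027 = 592.3 d
  layer 3 (sandy clay): t_3 = 3.18 × 0.08 / 0.001027 = 247.8 d
Total t = Σ t_i = 4917 days = 13.46 years.

13.5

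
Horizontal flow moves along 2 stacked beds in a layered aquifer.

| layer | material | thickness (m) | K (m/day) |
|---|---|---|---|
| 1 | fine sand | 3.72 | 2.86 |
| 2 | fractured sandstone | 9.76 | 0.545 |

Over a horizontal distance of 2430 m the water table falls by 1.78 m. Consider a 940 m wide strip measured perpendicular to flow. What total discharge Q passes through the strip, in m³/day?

Flow is parallel to layering, so each bed carries its own Darcy discharge and the transmissivities add.
Σ(K_i·b_i) = 2.86×3.72 + 0.545×9.76 = 15.96 m²/day.
Hydraulic gradient i = Δh / L = 1.78 / 2430 = 0.0007325.
Q = Σ(K_i·b_i) · W · i = 15.96 × 940 × 0.0007325 = 10.99 m³/day.

11.0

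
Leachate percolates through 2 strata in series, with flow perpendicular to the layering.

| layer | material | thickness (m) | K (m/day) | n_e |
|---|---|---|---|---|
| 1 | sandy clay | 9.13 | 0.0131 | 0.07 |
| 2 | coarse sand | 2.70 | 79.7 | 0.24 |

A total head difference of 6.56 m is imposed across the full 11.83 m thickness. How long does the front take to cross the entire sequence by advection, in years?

0.374

With flow normal to the layers, continuity requires the same specific discharge q through every layer.
Σ(b_i/K_i) = 9.13/0.0131 + 2.70/79.7 = 697.0 d.
q = Δh / Σ(b_i/K_i) = 6.56 / 697.0 = 0.009412 m/day.
In each layer the seepage velocity is v_i = q/n_i, so the layer transit time is t_i = b_i·n_i / q:
  layer 1 (sandy clay): t_1 = 9.13 × 0.07 / 0.009412 = 67.90 d
  layer 2 (coarse sand): t_2 = 2.70 × 0.24 / 0.009412 = 68.85 d
Total t = Σ t_i = 136.8 days = 0.3744 years.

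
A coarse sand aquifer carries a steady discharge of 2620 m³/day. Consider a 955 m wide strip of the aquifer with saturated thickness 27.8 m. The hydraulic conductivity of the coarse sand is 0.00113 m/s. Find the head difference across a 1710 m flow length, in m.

1.73

Convert K: 0.00113 m/s × 86400 = 97.63 m/day.
Cross-sectional area A = 955 × 27.8 = 26549 m².
From Q = K·A·i, i = Q / (K·A) = 2620 / (97.63 × 26549) = 0.001011.
Head loss Δh = i · L = 0.001011 × 1710 = 1.728 m.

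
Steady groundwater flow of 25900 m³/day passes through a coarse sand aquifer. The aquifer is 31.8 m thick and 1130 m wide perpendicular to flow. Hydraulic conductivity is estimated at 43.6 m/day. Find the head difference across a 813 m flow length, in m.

Cross-sectional area A = 1130 × 31.8 = 35934 m².
From Q = K·A·i, i = Q / (K·A) = 25900 / (43.60 × 35934) = 0.01653.
Head loss Δh = i · L = 0.01653 × 813 = 13.44 m.

13.4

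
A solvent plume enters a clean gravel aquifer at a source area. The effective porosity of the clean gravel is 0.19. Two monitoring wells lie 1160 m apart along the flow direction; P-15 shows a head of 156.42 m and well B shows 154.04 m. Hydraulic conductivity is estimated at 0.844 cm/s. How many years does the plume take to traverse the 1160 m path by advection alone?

0.403

Convert K: 0.844 cm/s × 864 = 729.2 m/day.
Hydraulic gradient i = (156.42 − 154.04) / 1160 = 2.38 / 1160 = 0.002052.
Darcy flux q = K · i = 729.2 × 0.002052 = 1.496 m/day.
Seepage velocity v = q / n_e = 1.496 / 0.19 = 7.874 m/day.
Travel time t = L / v = 1160 / 7.874 = 147.3 days = 0.4033 years.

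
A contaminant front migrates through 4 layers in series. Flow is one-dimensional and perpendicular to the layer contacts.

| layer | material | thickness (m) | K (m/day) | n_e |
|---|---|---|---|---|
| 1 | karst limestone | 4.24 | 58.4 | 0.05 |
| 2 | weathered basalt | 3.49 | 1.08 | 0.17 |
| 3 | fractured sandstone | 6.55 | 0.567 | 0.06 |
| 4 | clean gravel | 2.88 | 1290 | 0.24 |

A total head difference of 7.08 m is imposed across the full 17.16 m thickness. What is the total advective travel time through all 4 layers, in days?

3.97

With flow normal to the layers, continuity requires the same specific discharge q through every layer.
Σ(b_i/K_i) = 4.24/58.4 + 3.49/1.08 + 6.55/0.567 + 2.88/1290 = 14.86 d.
q = Δh / Σ(b_i/K_i) = 7.08 / 14.86 = 0.4765 m/day.
In each layer the seepage velocity is v_i = q/n_i, so the layer transit time is t_i = b_i·n_i / q:
  layer 1 (karst limestone): t_1 = 4.24 × 0.05 / 0.4765 = 0.4449 d
  layer 2 (weathered basalt): t_2 = 3.49 × 0.17 / 0.4765 = 1.245 d
  layer 3 (fractured sandstone): t_3 = 6.55 × 0.06 / 0.4765 = 0.8248 d
  layer 4 (clean gravel): t_4 = 2.88 × 0.24 / 0.4765 = 1.451 d
Total t = Σ t_i = 3.965 days.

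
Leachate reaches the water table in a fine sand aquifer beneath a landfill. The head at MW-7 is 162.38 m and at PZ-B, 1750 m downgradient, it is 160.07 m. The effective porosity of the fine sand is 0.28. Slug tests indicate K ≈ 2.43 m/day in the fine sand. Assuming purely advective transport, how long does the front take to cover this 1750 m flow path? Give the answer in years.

Hydraulic gradient i = (162.38 − 160.07) / 1750 = 2.31 / 1750 = 0.001320.
Darcy flux q = K · i = 2.430 × 0.001320 = 0.003208 m/day.
Seepage velocity v = q / n_e = 0.003208 / 0.28 = 0.01146 m/day.
Travel time t = L / v = 1750 / 0.01146 = 1.528e+05 days = 418.2 years.

418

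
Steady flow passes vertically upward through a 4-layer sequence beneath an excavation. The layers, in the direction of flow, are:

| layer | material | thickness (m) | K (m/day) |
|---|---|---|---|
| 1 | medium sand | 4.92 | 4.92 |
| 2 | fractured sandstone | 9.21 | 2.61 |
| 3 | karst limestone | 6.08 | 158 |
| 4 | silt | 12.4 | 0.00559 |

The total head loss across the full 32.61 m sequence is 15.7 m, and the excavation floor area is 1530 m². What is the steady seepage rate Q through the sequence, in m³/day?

Flow is perpendicular to layering, so the layers act in series and the equivalent K is the thickness-weighted harmonic mean.
Total thickness L = 4.92 + 9.21 + 6.08 + 12.4 = 32.61 m.
Σ(b_i/K_i) = 4.92/4.92 + 9.21/2.61 + 6.08/158 + 12.4/0.00559 = 2223 d.
K_eq = L / Σ(b_i/K_i) = 32.61 / 2223 = 0.01467 m/day.
Q = K_eq · A · (Δh/L) = 0.01467 × 1530 × (15.7/32.61) = 10.81 m³/day.

10.8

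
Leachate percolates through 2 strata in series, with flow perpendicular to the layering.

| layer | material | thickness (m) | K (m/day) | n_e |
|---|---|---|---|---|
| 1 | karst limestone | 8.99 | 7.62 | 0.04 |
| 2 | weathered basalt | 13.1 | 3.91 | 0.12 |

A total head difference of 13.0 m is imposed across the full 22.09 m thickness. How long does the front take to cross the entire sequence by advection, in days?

0.673

With flow normal to the layers, continuity requires the same specific discharge q through every layer.
Σ(b_i/K_i) = 8.99/7.62 + 13.1/3.91 = 4.530 d.
q = Δh / Σ(b_i/K_i) = 13.0 / 4.530 = 2.870 m/day.
In each layer the seepage velocity is v_i = q/n_i, so the layer transit time is t_i = b_i·n_i / q:
  layer 1 (karst limestone): t_1 = 8.99 × 0.04 / 2.870 = 0.1253 d
  layer 2 (weathered basalt): t_2 = 13.1 × 0.12 / 2.870 = 0.5478 d
Total t = Σ t_i = 0.6731 days.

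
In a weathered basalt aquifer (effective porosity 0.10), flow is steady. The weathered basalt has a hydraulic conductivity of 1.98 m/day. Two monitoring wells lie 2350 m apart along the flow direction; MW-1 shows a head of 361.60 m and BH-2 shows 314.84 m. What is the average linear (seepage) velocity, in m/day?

Hydraulic gradient i = (361.60 − 314.84) / 2350 = 46.76 / 2350 = 0.01990.
Darcy flux q = K · i = 1.980 × 0.01990 = 0.03940 m/day.
Seepage velocity v = q / n_e = 0.03940 / 0.10 = 0.3940 m/day.

0.394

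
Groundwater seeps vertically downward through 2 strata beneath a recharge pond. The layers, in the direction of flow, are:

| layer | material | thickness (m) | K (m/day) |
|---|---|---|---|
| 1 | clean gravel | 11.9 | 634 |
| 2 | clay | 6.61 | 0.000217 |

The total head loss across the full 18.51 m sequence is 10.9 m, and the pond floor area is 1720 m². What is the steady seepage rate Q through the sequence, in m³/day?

0.615

Flow is perpendicular to layering, so the layers act in series and the equivalent K is the thickness-weighted harmonic mean.
Total thickness L = 11.9 + 6.61 = 18.51 m.
Σ(b_i/K_i) = 11.9/634 + 6.61/0.000217 = 30461 d.
K_eq = L / Σ(b_i/K_i) = 18.51 / 30461 = 0.0006077 m/day.
Q = K_eq · A · (Δh/L) = 0.0006077 × 1720 × (10.9/18.51) = 0.6155 m³/day.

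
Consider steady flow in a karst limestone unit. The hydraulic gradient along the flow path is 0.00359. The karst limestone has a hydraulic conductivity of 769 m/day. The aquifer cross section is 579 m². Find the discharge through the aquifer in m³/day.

1600

Hydraulic gradient i = 0.00359.
Darcy's law: Q = K · A · i = 769.0 × 579.0 × 0.003590 = 1598 m³/day.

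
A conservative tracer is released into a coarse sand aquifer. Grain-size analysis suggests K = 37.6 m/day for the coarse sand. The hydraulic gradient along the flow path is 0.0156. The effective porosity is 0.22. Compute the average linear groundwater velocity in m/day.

2.67

Hydraulic gradient i = 0.0156.
Darcy flux q = K · i = 37.60 × 0.01560 = 0.5866 m/day.
Seepage velocity v = q / n_e = 0.5866 / 0.22 = 2.666 m/day.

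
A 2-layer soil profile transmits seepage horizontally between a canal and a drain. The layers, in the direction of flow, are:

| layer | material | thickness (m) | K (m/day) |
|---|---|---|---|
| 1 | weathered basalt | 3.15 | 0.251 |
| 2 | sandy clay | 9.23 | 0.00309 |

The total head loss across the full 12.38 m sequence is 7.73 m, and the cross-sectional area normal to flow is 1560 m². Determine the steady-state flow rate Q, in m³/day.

Flow is perpendicular to layering, so the layers act in series and the equivalent K is the thickness-weighted harmonic mean.
Total thickness L = 3.15 + 9.23 = 12.38 m.
Σ(b_i/K_i) = 3.15/0.251 + 9.23/0.00309 = 3000 d.
K_eq = L / Σ(b_i/K_i) = 12.38 / 3000 = 0.004127 m/day.
Q = K_eq · A · (Δh/L) = 0.004127 × 1560 × (7.73/12.38) = 4.020 m³/day.

4.02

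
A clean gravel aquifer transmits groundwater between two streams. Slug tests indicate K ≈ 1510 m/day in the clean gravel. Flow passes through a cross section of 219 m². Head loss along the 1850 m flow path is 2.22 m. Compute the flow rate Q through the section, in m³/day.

397

Hydraulic gradient i = Δh / L = 2.22 / 1850 = 0.001200.
Darcy's law: Q = K · A · i = 1510 × 219.0 × 0.001200 = 396.8 m³/day.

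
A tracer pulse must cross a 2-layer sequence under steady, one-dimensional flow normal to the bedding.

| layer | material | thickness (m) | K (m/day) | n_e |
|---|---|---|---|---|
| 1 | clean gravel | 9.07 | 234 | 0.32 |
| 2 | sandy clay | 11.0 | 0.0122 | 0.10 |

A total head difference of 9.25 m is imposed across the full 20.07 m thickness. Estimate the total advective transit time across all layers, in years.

With flow normal to the layers, continuity requires the same specific discharge q through every layer.
Σ(b_i/K_i) = 9.07/234 + 11.0/0.0122 = 901.7 d.
q = Δh / Σ(b_i/K_i) = 9.25 / 901.7 = 0.01026 m/day.
In each layer the seepage velocity is v_i = q/n_i, so the layer transit time is t_i = b_i·n_i / q:
  layer 1 (clean gravel): t_1 = 9.07 × 0.32 / 0.01026 = 282.9 d
  layer 2 (sandy clay): t_2 = 11.0 × 0.10 / 0.01026 = 107.2 d
Total t = Σ t_i = 390.1 days = 1.068 years.

1.07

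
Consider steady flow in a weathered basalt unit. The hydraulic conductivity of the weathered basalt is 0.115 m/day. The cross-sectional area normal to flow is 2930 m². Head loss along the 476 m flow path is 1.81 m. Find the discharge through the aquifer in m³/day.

1.28

Hydraulic gradient i = Δh / L = 1.81 / 476 = 0.003803.
Darcy's law: Q = K · A · i = 0.1150 × 2930 × 0.003803 = 1.281 m³/day.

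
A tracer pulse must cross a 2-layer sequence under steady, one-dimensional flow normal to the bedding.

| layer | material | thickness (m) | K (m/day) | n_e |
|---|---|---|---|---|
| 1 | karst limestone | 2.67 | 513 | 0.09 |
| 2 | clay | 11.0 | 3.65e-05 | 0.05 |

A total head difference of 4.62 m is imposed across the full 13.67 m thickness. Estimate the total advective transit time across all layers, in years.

With flow normal to the layers, continuity requires the same specific discharge q through every layer.
Σ(b_i/K_i) = 2.67/513 + 11.0/3.65e-05 = 3.014e+05 d.
q = Δh / Σ(b_i/K_i) = 4.62 / 3.014e+05 = 1.533e-05 m/day.
In each layer the seepage velocity is v_i = q/n_i, so the layer transit time is t_i = b_i·n_i / q:
  layer 1 (karst limestone): t_1 = 2.67 × 0.09 / 1.533e-05 = 15675 d
  layer 2 (clay): t_2 = 11.0 × 0.05 / 1.533e-05 = 35877 d
Total t = Σ t_i = 51553 days = 141.1 years.

141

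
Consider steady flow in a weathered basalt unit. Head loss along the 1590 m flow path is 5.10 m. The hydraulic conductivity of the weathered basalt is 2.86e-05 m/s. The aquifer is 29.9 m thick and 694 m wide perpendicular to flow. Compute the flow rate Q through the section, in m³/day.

Convert K: 2.86e-05 m/s × 86400 = 2.471 m/day.
Cross-sectional area A = 694 × 29.9 = 20751 m².
Hydraulic gradient i = Δh / L = 5.10 / 1590 = 0.003208.
Darcy's law: Q = K · A · i = 2.471 × 20751 × 0.003208 = 164.5 m³/day.

164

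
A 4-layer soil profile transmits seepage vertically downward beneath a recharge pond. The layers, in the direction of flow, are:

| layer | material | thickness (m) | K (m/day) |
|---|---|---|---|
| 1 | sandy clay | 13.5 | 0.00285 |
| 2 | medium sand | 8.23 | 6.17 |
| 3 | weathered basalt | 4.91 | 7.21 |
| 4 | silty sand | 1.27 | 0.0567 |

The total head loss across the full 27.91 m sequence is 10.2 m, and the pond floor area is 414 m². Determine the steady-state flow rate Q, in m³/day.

0.887

Flow is perpendicular to layering, so the layers act in series and the equivalent K is the thickness-weighted harmonic mean.
Total thickness L = 13.5 + 8.23 + 4.91 + 1.27 = 27.91 m.
Σ(b_i/K_i) = 13.5/0.00285 + 8.23/6.17 + 4.91/7.21 + 1.27/0.0567 = 4761 d.
K_eq = L / Σ(b_i/K_i) = 27.91 / 4761 = 0.005862 m/day.
Q = K_eq · A · (Δh/L) = 0.005862 × 414 × (10.2/27.91) = 0.8869 m³/day.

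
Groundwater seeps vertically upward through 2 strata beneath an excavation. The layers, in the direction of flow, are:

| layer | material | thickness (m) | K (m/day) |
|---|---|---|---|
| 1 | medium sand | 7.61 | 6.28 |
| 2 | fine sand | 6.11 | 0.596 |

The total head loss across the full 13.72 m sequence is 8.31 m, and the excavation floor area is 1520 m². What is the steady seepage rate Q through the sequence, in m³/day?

Flow is perpendicular to layering, so the layers act in series and the equivalent K is the thickness-weighted harmonic mean.
Total thickness L = 7.61 + 6.11 = 13.72 m.
Σ(b_i/K_i) = 7.61/6.28 + 6.11/0.596 = 11.46 d.
K_eq = L / Σ(b_i/K_i) = 13.72 / 11.46 = 1.197 m/day.
Q = K_eq · A · (Δh/L) = 1.197 × 1520 × (8.31/13.72) = 1102 m³/day.

1100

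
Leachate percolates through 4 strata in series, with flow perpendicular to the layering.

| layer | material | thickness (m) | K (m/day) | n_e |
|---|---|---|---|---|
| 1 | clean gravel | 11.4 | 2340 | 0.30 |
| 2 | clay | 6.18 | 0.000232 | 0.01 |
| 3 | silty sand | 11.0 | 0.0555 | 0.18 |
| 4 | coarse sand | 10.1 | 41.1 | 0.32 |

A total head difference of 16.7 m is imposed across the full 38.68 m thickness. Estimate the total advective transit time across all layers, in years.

With flow normal to the layers, continuity requires the same specific discharge q through every layer.
Σ(b_i/K_i) = 11.4/2340 + 6.18/0.000232 + 11.0/0.0555 + 10.1/41.1 = 26836 d.
q = Δh / Σ(b_i/K_i) = 16.7 / 26836 = 0.0006223 m/day.
In each layer the seepage velocity is v_i = q/n_i, so the layer transit time is t_i = b_i·n_i / q:
  layer 1 (clean gravel): t_1 = 11.4 × 0.30 / 0.0006223 = 5496 d
  layer 2 (clay): t_2 = 6.18 × 0.01 / 0.0006223 = 99.31 d
  layer 3 (silty sand): t_3 = 11.0 × 0.18 / 0.0006223 = 3182 d
  layer 4 (coarse sand): t_4 = 10.1 × 0.32 / 0.0006223 = 5194 d
Total t = Σ t_i = 13971 days = 38.25 years.

38.2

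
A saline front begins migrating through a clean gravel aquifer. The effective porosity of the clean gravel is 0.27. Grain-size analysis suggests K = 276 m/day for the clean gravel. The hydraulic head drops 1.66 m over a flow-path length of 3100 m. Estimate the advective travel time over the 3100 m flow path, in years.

Hydraulic gradient i = Δh / L = 1.66 / 3100 = 0.0005355.
Darcy flux q = K · i = 276.0 × 0.0005355 = 0.1478 m/day.
Seepage velocity v = q / n_e = 0.1478 / 0.27 = 0.5474 m/day.
Travel time t = L / v = 3100 / 0.5474 = 5663 days = 15.51 years.

15.5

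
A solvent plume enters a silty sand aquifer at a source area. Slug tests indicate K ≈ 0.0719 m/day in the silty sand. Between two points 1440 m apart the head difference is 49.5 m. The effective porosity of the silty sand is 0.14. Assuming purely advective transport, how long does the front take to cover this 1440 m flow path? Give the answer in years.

Hydraulic gradient i = Δh / L = 49.5 / 1440 = 0.03438.
Darcy flux q = K · i = 0.07190 × 0.03438 = 0.002472 m/day.
Seepage velocity v = q / n_e = 0.002472 / 0.14 = 0.01765 m/day.
Travel time t = L / v = 1440 / 0.01765 = 81568 days = 223.3 years.

223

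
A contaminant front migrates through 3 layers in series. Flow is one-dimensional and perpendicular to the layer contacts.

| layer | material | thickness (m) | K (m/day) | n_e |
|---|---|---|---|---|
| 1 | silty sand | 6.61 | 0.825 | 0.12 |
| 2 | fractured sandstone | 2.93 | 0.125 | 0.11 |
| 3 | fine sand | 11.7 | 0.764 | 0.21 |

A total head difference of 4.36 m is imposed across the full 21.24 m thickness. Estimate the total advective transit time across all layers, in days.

38.3

With flow normal to the layers, continuity requires the same specific discharge q through every layer.
Σ(b_i/K_i) = 6.61/0.825 + 2.93/0.125 + 11.7/0.764 = 46.77 d.
q = Δh / Σ(b_i/K_i) = 4.36 / 46.77 = 0.09323 m/day.
In each layer the seepage velocity is v_i = q/n_i, so the layer transit time is t_i = b_i·n_i / q:
  layer 1 (silty sand): t_1 = 6.61 × 0.12 / 0.09323 = 8.508 d
  layer 2 (fractured sandstone): t_2 = 2.93 × 0.11 / 0.09323 = 3.457 d
  layer 3 (fine sand): t_3 = 11.7 × 0.21 / 0.09323 = 26.35 d
Total t = Σ t_i = 38.32 days.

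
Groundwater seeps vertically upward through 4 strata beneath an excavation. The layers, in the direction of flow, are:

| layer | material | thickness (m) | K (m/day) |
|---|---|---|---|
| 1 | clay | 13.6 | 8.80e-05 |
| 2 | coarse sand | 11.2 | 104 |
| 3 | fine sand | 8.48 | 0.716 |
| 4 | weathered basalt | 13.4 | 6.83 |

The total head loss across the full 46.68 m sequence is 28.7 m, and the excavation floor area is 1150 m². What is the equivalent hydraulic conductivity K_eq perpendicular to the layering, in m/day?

0.000302

Flow is perpendicular to layering, so the layers act in series and the equivalent K is the thickness-weighted harmonic mean.
Total thickness L = 13.6 + 11.2 + 8.48 + 13.4 = 46.68 m.
Σ(b_i/K_i) = 13.6/8.80e-05 + 11.2/104 + 8.48/0.716 + 13.4/6.83 = 1.546e+05 d.
K_eq = L / Σ(b_i/K_i) = 46.68 / 1.546e+05 = 0.0003020 m/day.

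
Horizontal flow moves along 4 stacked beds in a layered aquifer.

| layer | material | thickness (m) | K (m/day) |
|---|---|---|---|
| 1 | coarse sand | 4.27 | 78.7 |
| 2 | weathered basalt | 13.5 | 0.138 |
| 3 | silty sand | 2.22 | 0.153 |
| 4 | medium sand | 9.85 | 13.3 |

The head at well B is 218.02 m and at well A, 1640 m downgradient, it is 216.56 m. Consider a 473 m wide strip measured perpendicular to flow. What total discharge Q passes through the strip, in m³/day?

Flow is parallel to layering, so each bed carries its own Darcy discharge and the transmissivities add.
Σ(K_i·b_i) = 78.7×4.27 + 0.138×13.5 + 0.153×2.22 + 13.3×9.85 = 469.3 m²/day.
Hydraulic gradient i = (218.02 − 216.56) / 1640 = 1.46 / 1640 = 0.0008902.
Q = Σ(K_i·b_i) · W · i = 469.3 × 473 × 0.0008902 = 197.6 m³/day.

198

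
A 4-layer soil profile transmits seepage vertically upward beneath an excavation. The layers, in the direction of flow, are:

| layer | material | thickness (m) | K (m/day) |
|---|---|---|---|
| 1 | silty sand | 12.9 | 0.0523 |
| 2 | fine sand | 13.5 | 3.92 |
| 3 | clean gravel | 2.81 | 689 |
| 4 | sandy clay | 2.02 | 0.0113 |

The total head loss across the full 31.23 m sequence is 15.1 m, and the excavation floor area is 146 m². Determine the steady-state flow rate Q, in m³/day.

Flow is perpendicular to layering, so the layers act in series and the equivalent K is the thickness-weighted harmonic mean.
Total thickness L = 12.9 + 13.5 + 2.81 + 2.02 = 31.23 m.
Σ(b_i/K_i) = 12.9/0.0523 + 13.5/3.92 + 2.81/689 + 2.02/0.0113 = 428.9 d.
K_eq = L / Σ(b_i/K_i) = 31.23 / 428.9 = 0.07282 m/day.
Q = K_eq · A · (Δh/L) = 0.07282 × 146 × (15.1/31.23) = 5.141 m³/day.

5.14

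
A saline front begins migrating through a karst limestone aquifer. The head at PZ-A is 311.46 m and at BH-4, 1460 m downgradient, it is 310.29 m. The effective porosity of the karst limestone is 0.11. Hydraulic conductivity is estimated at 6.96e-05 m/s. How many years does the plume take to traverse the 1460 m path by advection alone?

91.2

Convert K: 6.96e-05 m/s × 86400 = 6.013 m/day.
Hydraulic gradient i = (311.46 − 310.29) / 1460 = 1.17 / 1460 = 0.0008014.
Darcy flux q = K · i = 6.013 × 0.0008014 = 0.004819 m/day.
Seepage velocity v = q / n_e = 0.004819 / 0.11 = 0.04381 m/day.
Travel time t = L / v = 1460 / 0.04381 = 33326 days = 91.24 years.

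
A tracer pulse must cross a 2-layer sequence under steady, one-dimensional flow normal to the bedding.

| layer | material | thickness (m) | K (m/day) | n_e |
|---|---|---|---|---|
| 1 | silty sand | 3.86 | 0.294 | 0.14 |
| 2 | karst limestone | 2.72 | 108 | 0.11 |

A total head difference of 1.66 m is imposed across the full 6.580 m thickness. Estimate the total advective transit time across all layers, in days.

With flow normal to the layers, continuity requires the same specific discharge q through every layer.
Σ(b_i/K_i) = 3.86/0.294 + 2.72/108 = 13.15 d.
q = Δh / Σ(b_i/K_i) = 1.66 / 13.15 = 0.1262 m/day.
In each layer the seepage velocity is v_i = q/n_i, so the layer transit time is t_i = b_i·n_i / q:
  layer 1 (silty sand): t_1 = 3.86 × 0.14 / 0.1262 = 4.282 d
  layer 2 (karst limestone): t_2 = 2.72 × 0.11 / 0.1262 = 2.371 d
Total t = Σ t_i = 6.653 days.

6.65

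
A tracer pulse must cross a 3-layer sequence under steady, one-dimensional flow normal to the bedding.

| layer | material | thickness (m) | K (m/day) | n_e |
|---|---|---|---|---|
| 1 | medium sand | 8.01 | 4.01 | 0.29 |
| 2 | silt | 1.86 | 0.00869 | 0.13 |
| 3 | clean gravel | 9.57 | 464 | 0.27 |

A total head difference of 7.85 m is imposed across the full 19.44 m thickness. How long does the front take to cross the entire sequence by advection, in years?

With flow normal to the layers, continuity requires the same specific discharge q through every layer.
Σ(b_i/K_i) = 8.01/4.01 + 1.86/0.00869 + 9.57/464 = 216.1 d.
q = Δh / Σ(b_i/K_i) = 7.85 / 216.1 = 0.03633 m/day.
In each layer the seepage velocity is v_i = q/n_i, so the layer transit time is t_i = b_i·n_i / q:
  layer 1 (medium sand): t_1 = 8.01 × 0.29 / 0.03633 = 63.93 d
  layer 2 (silt): t_2 = 1.86 × 0.13 / 0.03633 = 6.655 d
  layer 3 (clean gravel): t_3 = 9.57 × 0.27 / 0.03633 = 71.12 d
Total t = Σ t_i = 141.7 days = 0.3880 years.

0.388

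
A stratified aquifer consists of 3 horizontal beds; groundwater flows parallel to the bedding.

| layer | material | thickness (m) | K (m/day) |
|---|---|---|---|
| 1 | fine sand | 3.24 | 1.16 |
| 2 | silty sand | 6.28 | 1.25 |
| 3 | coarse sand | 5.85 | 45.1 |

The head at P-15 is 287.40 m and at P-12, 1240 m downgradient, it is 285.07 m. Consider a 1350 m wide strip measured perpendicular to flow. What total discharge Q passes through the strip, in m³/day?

Flow is parallel to layering, so each bed carries its own Darcy discharge and the transmissivities add.
Σ(K_i·b_i) = 1.16×3.24 + 1.25×6.28 + 45.1×5.85 = 275.4 m²/day.
Hydraulic gradient i = (287.40 − 285.07) / 1240 = 2.33 / 1240 = 0.001879.
Q = Σ(K_i·b_i) · W · i = 275.4 × 1350 × 0.001879 = 698.7 m³/day.

699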